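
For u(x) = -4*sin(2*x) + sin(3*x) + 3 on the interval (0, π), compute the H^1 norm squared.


||u||_{H^1(0,π)}^2 = 4 + 54*π

u'(x) = -8*cos(2*x) + 3*cos(3*x).
Expand u² and (u')² and integrate term by term on (0, π), using: for integers n ≥ 1, ∫_0^π sin²(nx) dx = ∫_0^π cos²(nx) dx = π/2; for n ≠ n', ∫_0^π sin(nx)sin(n'x) dx = ∫_0^π cos(nx)cos(n'x) dx = 0; and by product-to-sum, ∫_0^π sin(nx)cos(n'x) dx = ½∫_0^π [sin((n+n')x) + sin((n−n')x)] dx, which is 0 when n+n' is even and 2n/(n²−n'²) when n+n' is odd (it need not vanish on (0, π)). For the constant mode: ∫_0^π 1 dx = π, ∫_0^π cos(nx) dx = 0, ∫_0^π sin(nx) dx = (1−(−1)^n)/n.
  u² squared terms: (3)²·∫1 dx = 9·π = 9*π;  (-4)²·∫sin(2x)² dx = 16·π/2 = 8*π;  (1)²·∫sin(3x)² dx = 1·π/2 = π/2.
  u² cross terms: 2·(3)·(-4)·∫1·sin(2x) dx = -24·(0) = 0;  2·(3)·(1)·∫1·sin(3x) dx = 6·(2/3) = 4;  2·(-4)·(1)·∫sin(2x)·sin(3x) dx = -8·(0) = 0.
  So ∫_0^π u² dx = 9*π + 8*π + π/2 + 0 + 4 + 0 = 4 + 35*π/2.
  (u')² squared terms: (-8)²·∫cos(2x)² dx = 64·π/2 = 32*π;  (3)²·∫cos(3x)² dx = 9·π/2 = 9*π/2.
  (u')² cross terms: 2·(-8)·(3)·∫cos(2x)·cos(3x) dx = -48·(0) = 0.
  So ∫_0^π (u')² dx = 32*π + 9*π/2 + 0 = 73*π/2.
||u||_{H^1}^2 = (4 + 35*π/2) + (73*π/2) = 4 + 54*π.


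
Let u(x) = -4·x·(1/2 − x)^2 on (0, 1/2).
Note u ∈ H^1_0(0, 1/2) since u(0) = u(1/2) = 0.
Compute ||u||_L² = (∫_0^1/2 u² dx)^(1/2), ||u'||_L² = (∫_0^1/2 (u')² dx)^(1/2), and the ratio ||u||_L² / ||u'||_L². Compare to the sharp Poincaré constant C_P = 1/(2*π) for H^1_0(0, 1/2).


||u||_L² / ||u'||_L² = sqrt(14)/28 < C_P = 1/(2*π).

u(x) = -4·x·(1/2 − x)^2, so u'(x) = (1 - 6*x)*(2*x - 1).
u(x) = -4·x·(1/2 − x)^2 vanishes at x = 0 and x = 1/2, so u ∈ H^1_0(0, 1/2). Differentiate via the product rule and integrate the resulting polynomials term by term.
  ∫_0^1/2 u² dx = ∫_0^1/2 (16*x^6 - 32*x^5 + 24*x^4 - 8*x^3 + x^2) dx. Term by term:
    ∫_0^1/2 16*x^6 dx = 1/56;  ∫_0^1/2 -32*x^5 dx = -1/12;  ∫_0^1/2 24*x^4 dx = 3/20;
    ∫_0^1/2 -8*x^3 dx = -1/8;  ∫_0^1/2 x^2 dx = 1/24.
  Sum: 1/56 − 1/12 + 3/20 − 1/8 + 1/24 = 1/840.
  ∫_0^1/2 (u')² dx = ∫_0^1/2 (144*x^4 - 192*x^3 + 88*x^2 - 16*x + 1) dx. Term by term:
    ∫_0^1/2 144*x^4 dx = 9/10;  ∫_0^1/2 -192*x^3 dx = -3;  ∫_0^1/2 88*x^2 dx = 11/3;
    ∫_0^1/2 -16*x dx = -2;  ∫_0^1/2 1 dx = 1/2.
  Sum: 9/10 − 3 + 11/3 − 2 + 1/2 = 1/15.
∫_0^1/2 u² dx = 1/840, so ||u||_L² = sqrt(210)/420.
∫_0^1/2 (u')² dx = 1/15, so ||u'||_L² = sqrt(15)/15.
Ratio ||u||_L² / ||u'||_L² = sqrt(14)/28.
Sharp Poincaré constant on H^1_0(0, 1/2) is C_P = L/π = 1/(2*π), achieved by sin(2*π·x).
A polynomial bump cannot attain the sharp Poincaré constant (only the first sine eigenfunction does), so the ratio is strictly less than C_P, consistent with ||u||_L² ≤ C_P ||u'||_L².


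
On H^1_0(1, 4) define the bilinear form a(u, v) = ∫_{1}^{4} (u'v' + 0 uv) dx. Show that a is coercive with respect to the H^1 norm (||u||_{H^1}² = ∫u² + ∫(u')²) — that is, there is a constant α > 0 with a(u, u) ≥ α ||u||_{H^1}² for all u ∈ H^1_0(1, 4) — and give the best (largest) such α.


α = π^2/(9 + π^2)

Coercivity of a(·,·) on H^1_0(1, 4) means a(u, u) ≥ α ||u||_{H^1}² for every u ∈ H^1_0.
The interval has length L = 3, and Poincaré/coercivity depend only on L. Here a(u, u) = ∫(u')² + (0)·∫u².
Here c = 0, so a(u,u) = ∫(u')² alone. The condition a(u,u) ≥ α||u||_{H^1}² reads (1−α)∫(u')² ≥ (α−c)∫u². Any admissible α is ≤ 1 (rapidly oscillating u have ∫u²/∫(u')² → 0), and α = 1 would force 0 ≥ (1−c)∫u², impossible since c < 1; so 1−α > 0. By the sharp Poincaré inequality on H^1_0 of an interval of length L, ∫(u')² ≥ (π/L)²∫u² with equality for the first sine mode sin(π(x−x₀)/L) (x₀ the left endpoint), so the inequality holds for all u iff (1−α)(π/L)² ≥ α − c, i.e. α ≤ ((π/L)² + c)/((π/L)² + 1) = (1 + c(L/π)²)/(1 + (L/π)²). (Direct route, valid since c ≤ 0: Poincaré gives c∫u² ≥ c(L/π)²∫(u')², so a(u,u) ≥ (1 + c(L/π)²)∫(u')², while ||u||_{H^1}² ≤ (1 + (L/π)²)∫(u')²; dividing yields the same α.) With (π/L)² = π^2/9 and c = 0, the largest admissible constant is α = ((π/L)² + c)/((π/L)² + 1).
Simplifying, α = π^2/(9 + π^2).


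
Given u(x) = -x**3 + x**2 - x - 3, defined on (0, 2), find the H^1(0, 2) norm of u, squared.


||u||_{H^1}^2 = 2768/35

The H^1 norm (squared) on an interval (0, L) is
  ||u||_{H^1}^2 = ∫_0^L u(x)^2 dx + ∫_0^L u'(x)^2 dx.
Compute u'(x) = -3*x**2 + 2*x - 1.
Then u(x)^2 = x**6 - 2*x**5 + 3*x**4 + 4*x**3 - 5*x**2 + 6*x + 9 and u'(x)^2 = 9*x**4 - 12*x**3 + 10*x**2 - 4*x + 1.
Integrate each monomial from 0 to 2 using ∫_0^2 c·x^n dx = c·2^(n+1)/(n+1):
  ∫_0^2 u(x)^2 dx = ∫_0^2 (x^6 - 2*x^5 + 3*x^4 + 4*x^3 - 5*x^2 + 6*x + 9) dx. Term by term:
    ∫_0^2 x^6 dx = 128/7;  ∫_0^2 -2*x^5 dx = -64/3;  ∫_0^2 3*x^4 dx = 96/5;
    ∫_0^2 4*x^3 dx = 16;  ∫_0^2 -5*x^2 dx = -40/3;  ∫_0^2 6*x dx = 12;
    ∫_0^2 9 dx = 18.
  Sum: 128/7 − 64/3 + 96/5 + 16 − 40/3 + 12 + 18 = 5126/105.
  ∫_0^2 u'(x)^2 dx = ∫_0^2 (9*x^4 - 12*x^3 + 10*x^2 - 4*x + 1) dx. Term by term:
    ∫_0^2 9*x^4 dx = 288/5;  ∫_0^2 -12*x^3 dx = -48;  ∫_0^2 10*x^2 dx = 80/3;
    ∫_0^2 -4*x dx = -8;  ∫_0^2 1 dx = 2.
  Sum: 288/5 − 48 + 80/3 − 8 + 2 = 454/15.
Adding: ||u||_{H^1}^2 = 5126/105 + 454/15 = 2768/35.


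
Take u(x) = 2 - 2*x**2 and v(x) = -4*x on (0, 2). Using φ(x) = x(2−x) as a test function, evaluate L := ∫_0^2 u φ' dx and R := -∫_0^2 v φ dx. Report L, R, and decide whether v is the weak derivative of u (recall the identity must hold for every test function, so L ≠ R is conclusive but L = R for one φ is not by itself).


LHS = 16/3, RHS = 16/3. Yes, v = u' weakly.

u(x) = 2 - 2*x**2, classical derivative u'(x) = -4*x.
φ(x) = x(2−x), so φ'(x) = 2 - 2*x.
Note φ(0) = φ(2) = 0, so the boundary term u·φ vanishes.
LHS = ∫_0^2 u(x) φ'(x) dx = ∫_0^2 (4*x^3 - 4*x^2 - 4*x + 4) dx. Term by term:
  ∫_0^2 4*x^3 dx = 16;  ∫_0^2 -4*x^2 dx = -32/3;  ∫_0^2 -4*x dx = -8;
  ∫_0^2 4 dx = 8.
Sum: 16 − 32/3 − 8 + 8 = 16/3.
So LHS = 16/3.
∫_0^2 v(x) φ(x) dx = ∫_0^2 (4*x^3 - 8*x^2) dx. Term by term:
  ∫_0^2 4*x^3 dx = 16;  ∫_0^2 -8*x^2 dx = -64/3.
Sum: 16 − 64/3 = -16/3.
So RHS = -∫_0^2 v(x) φ(x) dx = 16/3.
LHS = RHS, so the identity holds for this test φ.
Moreover u is smooth here and v(x) = u'(x) = -4*x pointwise, so the identity holds for every test function. Hence v is the weak derivative of u.


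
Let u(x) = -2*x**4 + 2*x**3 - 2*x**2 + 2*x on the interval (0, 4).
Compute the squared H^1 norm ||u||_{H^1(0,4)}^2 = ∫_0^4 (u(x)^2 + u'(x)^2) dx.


||u||_{H^1}^2 = 53716784/315

The H^1 norm (squared) on an interval (0, L) is
  ||u||_{H^1}^2 = ∫_0^L u(x)^2 dx + ∫_0^L u'(x)^2 dx.
Compute u'(x) = -8*x**3 + 6*x**2 - 4*x + 2.
Then u(x)^2 = 4*x**8 - 8*x**7 + 12*x**6 - 16*x**5 + 12*x**4 - 8*x**3 + 4*x**2 and u'(x)^2 = 64*x**6 - 96*x**5 + 100*x**4 - 80*x**3 + 40*x**2 - 16*x + 4.
Integrate each monomial from 0 to 4 using ∫_0^4 c·x^n dx = c·4^(n+1)/(n+1):
  ∫_0^4 u(x)^2 dx = ∫_0^4 (4*x^8 - 8*x^7 + 12*x^6 - 16*x^5 + 12*x^4 - 8*x^3 + 4*x^2) dx. Term by term:
    ∫_0^4 4*x^8 dx = 1048576/9;  ∫_0^4 -8*x^7 dx = -65536;  ∫_0^4 12*x^6 dx = 196608/7;
    ∫_0^4 -16*x^5 dx = -32768/3;  ∫_0^4 12*x^4 dx = 12288/5;  ∫_0^4 -8*x^3 dx = -512;
    ∫_0^4 4*x^2 dx = 256/3.
  Sum: 1048576/9 − 65536 + 196608/7 − 32768/3 + 12288/5 − 512 + 256/3 = 22102784/315.
  ∫_0^4 u'(x)^2 dx = ∫_0^4 (64*x^6 - 96*x^5 + 100*x^4 - 80*x^3 + 40*x^2 - 16*x + 4) dx. Term by term:
    ∫_0^4 64*x^6 dx = 1048576/7;  ∫_0^4 -96*x^5 dx = -65536;  ∫_0^4 100*x^4 dx = 20480;
    ∫_0^4 -80*x^3 dx = -5120;  ∫_0^4 40*x^2 dx = 2560/3;  ∫_0^4 -16*x dx = -128;
    ∫_0^4 4 dx = 16.
  Sum: 1048576/7 − 65536 + 20480 − 5120 + 2560/3 − 128 + 16 = 2107600/21.
Adding: ||u||_{H^1}^2 = 22102784/315 + 2107600/21 = 53716784/315.


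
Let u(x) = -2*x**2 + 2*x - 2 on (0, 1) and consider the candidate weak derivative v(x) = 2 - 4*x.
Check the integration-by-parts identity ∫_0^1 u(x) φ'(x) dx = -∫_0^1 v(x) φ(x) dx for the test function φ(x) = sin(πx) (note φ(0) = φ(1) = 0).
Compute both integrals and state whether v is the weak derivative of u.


LHS = 0, RHS = 0. Yes, v = u' weakly.

u(x) = -2*x**2 + 2*x - 2, classical derivative u'(x) = 2 - 4*x.
φ(x) = sin(πx), so φ'(x) = π*cos(π*x).
Note φ(0) = φ(1) = 0, so the boundary term u·φ vanishes.
LHS = ∫_0^1 u(x) φ'(x) dx = ∫_0^1 (-2*π*x^2*cos(π*x) + 2*π*x*cos(π*x) - 2*π*cos(π*x)) dx. Term by term:
  ∫_0^1 -2*π*cos(π*x) dx = 0;  ∫_0^1 -2*π*x^2*cos(π*x) dx = 4/π;  ∫_0^1 2*π*x*cos(π*x) dx = -4/π.
Sum: 0 + 4/π − 4/π = 0.
So LHS = 0.
∫_0^1 v(x) φ(x) dx = ∫_0^1 (-4*x*sin(π*x) + 2*sin(π*x)) dx. Term by term:
  ∫_0^1 2*sin(π*x) dx = 4/π;  ∫_0^1 -4*x*sin(π*x) dx = -4/π.
Sum: 4/π − 4/π = 0.
So RHS = -∫_0^1 v(x) φ(x) dx = 0.
LHS = RHS, so the identity holds for this test φ.
Moreover u is smooth here and v(x) = u'(x) = 2 - 4*x pointwise, so the identity holds for every test function. Hence v is the weak derivative of u.


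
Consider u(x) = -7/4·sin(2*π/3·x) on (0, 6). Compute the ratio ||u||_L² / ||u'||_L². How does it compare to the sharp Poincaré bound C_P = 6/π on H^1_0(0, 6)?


||u||_L² / ||u'||_L² = 3/(2*π) < C_P = 6/π.

u(x) = -7/4·sin(2*π/3·x), so u'(x) = -7*π*cos(2*π*x/3)/6.
Writing u(x) = A·sin(kπx/L) with A = -7/4 and k = 4, use ∫_0^L sin²(kπx/L) dx = L/2 and ∫_0^L cos²(kπx/L) dx = L/2.
u² = 49/16·sin²(2*π/3·x) and (u')² = 49*π^2/36·cos²(2*π/3·x), and each of sin², cos² integrates to L/2 = 3 over (0, 6).
∫_0^6 u² dx = 147/16, so ||u||_L² = 7*sqrt(3)/4.
∫_0^6 (u')² dx = 49*π^2/12, so ||u'||_L² = 7*sqrt(3)*π/6.
Ratio ||u||_L² / ||u'||_L² = 3/(2*π).
Sharp Poincaré constant on H^1_0(0, 6) is C_P = L/π = 6/π, achieved by sin(π/6·x).
This is the k = 4 harmonic; the ratio L/(kπ) is strictly less than C_P = L/π, consistent with the sharp inequality ||u||_L² ≤ C_P ||u'||_L².


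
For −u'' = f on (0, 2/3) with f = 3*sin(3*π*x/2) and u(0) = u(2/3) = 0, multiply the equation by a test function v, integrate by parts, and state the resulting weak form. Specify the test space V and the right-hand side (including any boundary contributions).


V = H^1_0(0, 2/3) (so v(0) = v(2/3) = 0); weak form: ∫_0^2/3 u'v' dx = ∫_0^2/3 (3*sin(3*π*x/2)) v dx for all v ∈ V.

Multiply both sides by a test function v and integrate from 0 to 2/3:
  ∫_0^2/3 −u''(x) v(x) dx = ∫_0^2/3 f(x) v(x) dx.
Integrate the LHS by parts once:
  ∫_0^2/3 −u'' v dx = −[u'(x) v(x)]_0^2/3 + ∫_0^2/3 u'(x) v'(x) dx.
Thus ∫_0^2/3 u'(x) v'(x) dx = ∫_0^2/3 f(x) v(x) dx + [u'(x) v(x)]_0^2/3.
Choose V so that boundary terms are either known or forced to vanish.
u is Dirichlet: u(0) = u(2/3) = 0. Let V = H^1_0(0, 2/3); then v(0) = v(2/3) = 0, and [u' v]_0^2/3 = 0.
Weak formulation: find u (satisfying any essential BC) such that ∫_0^2/3 u'(x) v'(x) dx = ∫_0^2/3 f v dx for all v ∈ V.
Substituting f(x) = 3*sin(3*π*x/2), the right-hand side is ∫_0^2/3 (3*sin(3*π*x/2)) v dx.


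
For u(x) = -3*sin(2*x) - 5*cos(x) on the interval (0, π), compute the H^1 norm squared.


||u||_{H^1(0,π)}^2 = 80 + 95*π/2

u'(x) = 5*sin(x) - 6*cos(2*x).
Expand u² and (u')² and integrate term by term on (0, π), using: for integers n ≥ 1, ∫_0^π sin²(nx) dx = ∫_0^π cos²(nx) dx = π/2; for n ≠ n', ∫_0^π sin(nx)sin(n'x) dx = ∫_0^π cos(nx)cos(n'x) dx = 0; and by product-to-sum, ∫_0^π sin(nx)cos(n'x) dx = ½∫_0^π [sin((n+n')x) + sin((n−n')x)] dx, which is 0 when n+n' is even and 2n/(n²−n'²) when n+n' is odd (it need not vanish on (0, π)).
  u² squared terms: (-5)²·∫cos(x)² dx = 25·π/2 = 25*π/2;  (-3)²·∫sin(2x)² dx = 9·π/2 = 9*π/2.
  u² cross terms: 2·(-5)·(-3)·∫cos(x)·sin(2x) dx = 30·(4/3) = 40.
  So ∫_0^π u² dx = 25*π/2 + 9*π/2 + 40 = 40 + 17*π.
  (u')² squared terms: (-6)²·∫cos(2x)² dx = 36·π/2 = 18*π;  (5)²·∫sin(x)² dx = 25·π/2 = 25*π/2.
  (u')² cross terms: 2·(-6)·(5)·∫cos(2x)·sin(x) dx = -60·(-2/3) = 40.
  So ∫_0^π (u')² dx = 18*π + 25*π/2 + 40 = 40 + 61*π/2.
||u||_{H^1}^2 = (40 + 17*π) + (40 + 61*π/2) = 80 + 95*π/2.


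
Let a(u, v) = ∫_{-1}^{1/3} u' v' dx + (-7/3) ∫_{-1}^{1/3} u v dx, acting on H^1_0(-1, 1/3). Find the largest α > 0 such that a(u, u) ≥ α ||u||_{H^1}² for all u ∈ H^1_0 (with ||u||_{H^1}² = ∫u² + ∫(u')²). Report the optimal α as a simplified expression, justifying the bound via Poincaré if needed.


α = (-112 + 27*π^2)/(3*(16 + 9*π^2))

Coercivity of a(·,·) on H^1_0(-1, 1/3) means a(u, u) ≥ α ||u||_{H^1}² for every u ∈ H^1_0.
The interval has length L = 4/3, and Poincaré/coercivity depend only on L. Here a(u, u) = ∫(u')² + (-7/3)·∫u².
Here c = -7/3 < 0 with |c| < (π/L)² = 9*π^2/16, so coercivity still holds. The condition a(u,u) ≥ α||u||_{H^1}² reads (1−α)∫(u')² ≥ (α−c)∫u². Any admissible α is ≤ 1 (rapidly oscillating u have ∫u²/∫(u')² → 0), and α = 1 would force 0 ≥ (1−c)∫u², impossible since c < 1; so 1−α > 0. By the sharp Poincaré inequality on H^1_0 of an interval of length L, ∫(u')² ≥ (π/L)²∫u² with equality for the first sine mode sin(π(x−x₀)/L) (x₀ the left endpoint), so the inequality holds for all u iff (1−α)(π/L)² ≥ α − c, i.e. α ≤ ((π/L)² + c)/((π/L)² + 1) = (1 + c(L/π)²)/(1 + (L/π)²). (Direct route, valid since c ≤ 0: Poincaré gives c∫u² ≥ c(L/π)²∫(u')², so a(u,u) ≥ (1 + c(L/π)²)∫(u')², while ||u||_{H^1}² ≤ (1 + (L/π)²)∫(u')²; dividing yields the same α.) With (π/L)² = 9*π^2/16 and c = -7/3, the largest admissible constant is α = ((π/L)² + c)/((π/L)² + 1).
Simplifying, α = (-112 + 27*π^2)/(3*(16 + 9*π^2)).


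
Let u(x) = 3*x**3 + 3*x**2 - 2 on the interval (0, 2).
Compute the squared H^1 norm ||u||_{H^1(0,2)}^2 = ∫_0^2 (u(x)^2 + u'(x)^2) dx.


||u||_{H^1}^2 = 9720/7

The H^1 norm (squared) on an interval (0, L) is
  ||u||_{H^1}^2 = ∫_0^L u(x)^2 dx + ∫_0^L u'(x)^2 dx.
Compute u'(x) = 9*x**2 + 6*x.
Then u(x)^2 = 9*x**6 + 18*x**5 + 9*x**4 - 12*x**3 - 12*x**2 + 4 and u'(x)^2 = 81*x**4 + 108*x**3 + 36*x**2.
Integrate each monomial from 0 to 2 using ∫_0^2 c·x^n dx = c·2^(n+1)/(n+1):
  ∫_0^2 u(x)^2 dx = ∫_0^2 (9*x^6 + 18*x^5 + 9*x^4 - 12*x^3 - 12*x^2 + 4) dx. Term by term:
    ∫_0^2 9*x^6 dx = 1152/7;  ∫_0^2 18*x^5 dx = 192;  ∫_0^2 9*x^4 dx = 288/5;
    ∫_0^2 -12*x^3 dx = -48;  ∫_0^2 -12*x^2 dx = -32;  ∫_0^2 4 dx = 8.
  Sum: 1152/7 + 192 + 288/5 − 48 − 32 + 8 = 11976/35.
  ∫_0^2 u'(x)^2 dx = ∫_0^2 (81*x^4 + 108*x^3 + 36*x^2) dx. Term by term:
    ∫_0^2 81*x^4 dx = 2592/5;  ∫_0^2 108*x^3 dx = 432;  ∫_0^2 36*x^2 dx = 96.
  Sum: 2592/5 + 432 + 96 = 5232/5.
Adding: ||u||_{H^1}^2 = 11976/35 + 5232/5 = 9720/7.


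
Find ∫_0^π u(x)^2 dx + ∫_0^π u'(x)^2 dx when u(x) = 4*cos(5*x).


||u||_{H^1(0,π)}^2 = 208*π

u'(x) = -20*sin(5*x).
Expand u² and (u')² and integrate term by term on (0, π), using: for integers n ≥ 1, ∫_0^π sin²(nx) dx = ∫_0^π cos²(nx) dx = π/2; for n ≠ n', ∫_0^π sin(nx)sin(n'x) dx = ∫_0^π cos(nx)cos(n'x) dx = 0; and by product-to-sum, ∫_0^π sin(nx)cos(n'x) dx = ½∫_0^π [sin((n+n')x) + sin((n−n')x)] dx, which is 0 when n+n' is even and 2n/(n²−n'²) when n+n' is odd (it need not vanish on (0, π)).
  u² squared terms: (4)²·∫cos(5x)² dx = 16·π/2 = 8*π.
  So ∫_0^π u² dx = 8*π.
  (u')² squared terms: (-20)²·∫sin(5x)² dx = 400·π/2 = 200*π.
  So ∫_0^π (u')² dx = 200*π.
||u||_{H^1}^2 = (8*π) + (200*π) = 208*π.


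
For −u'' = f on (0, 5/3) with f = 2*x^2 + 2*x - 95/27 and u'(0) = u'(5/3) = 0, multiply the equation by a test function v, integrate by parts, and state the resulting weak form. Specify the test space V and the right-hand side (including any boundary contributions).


V = H^1(0, 5/3) (no boundary constraint on v; u is determined up to an additive constant); weak form: ∫_0^5/3 u'v' dx = ∫_0^5/3 (2*x^2 + 2*x - 95/27) v dx for all v ∈ V.

Multiply both sides by a test function v and integrate from 0 to 5/3:
  ∫_0^5/3 −u''(x) v(x) dx = ∫_0^5/3 f(x) v(x) dx.
Integrate the LHS by parts once:
  ∫_0^5/3 −u'' v dx = −[u'(x) v(x)]_0^5/3 + ∫_0^5/3 u'(x) v'(x) dx.
Thus ∫_0^5/3 u'(x) v'(x) dx = ∫_0^5/3 f(x) v(x) dx + [u'(x) v(x)]_0^5/3.
Choose V so that boundary terms are either known or forced to vanish.
u has homogeneous Neumann: u'(0) = u'(5/3) = 0. So [u' v]_0^5/3 = 0·v(5/3) − 0·v(0) = 0 for any v; take V = H^1(0, 5/3).
Weak formulation: find u (satisfying any essential BC) such that ∫_0^5/3 u'(x) v'(x) dx = ∫_0^5/3 f v dx for all v ∈ V (homogeneous Neumann, so boundary terms vanish).
Substituting f(x) = 2*x^2 + 2*x - 95/27, the right-hand side is ∫_0^5/3 (2*x^2 + 2*x - 95/27) v dx.
Compatibility check (pure Neumann): taking v ≡ 1 ∈ V gives 0 = ∫_0^5/3 f dx + (0) − (0), i.e. ∫_0^5/3 f dx must equal u'(0) − u'(5/3) = 0. Indeed ∫_0^5/3 (2*x^2 + 2*x - 95/27) dx = 0, so the data are compatible. The solution is then unique only up to an additive constant (fix it e.g. by requiring ∫_0^5/3 u dx = 0).


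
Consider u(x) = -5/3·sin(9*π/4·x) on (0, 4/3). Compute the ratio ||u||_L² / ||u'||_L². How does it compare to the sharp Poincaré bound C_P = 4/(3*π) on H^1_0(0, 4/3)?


||u||_L² / ||u'||_L² = 4/(9*π) < C_P = 4/(3*π).

u(x) = -5/3·sin(9*π/4·x), so u'(x) = -15*π*cos(9*π*x/4)/4.
Writing u(x) = A·sin(kπx/L) with A = -5/3 and k = 3, use ∫_0^L sin²(kπx/L) dx = L/2 and ∫_0^L cos²(kπx/L) dx = L/2.
u² = 25/9·sin²(9*π/4·x) and (u')² = 225*π^2/16·cos²(9*π/4·x), and each of sin², cos² integrates to L/2 = 2/3 over (0, 4/3).
∫_0^4/3 u² dx = 50/27, so ||u||_L² = 5*sqrt(6)/9.
∫_0^4/3 (u')² dx = 75*π^2/8, so ||u'||_L² = 5*sqrt(6)*π/4.
Ratio ||u||_L² / ||u'||_L² = 4/(9*π).
Sharp Poincaré constant on H^1_0(0, 4/3) is C_P = L/π = 4/(3*π), achieved by sin(3*π/4·x).
This is the k = 3 harmonic; the ratio L/(kπ) is strictly less than C_P = L/π, consistent with the sharp inequality ||u||_L² ≤ C_P ||u'||_L².


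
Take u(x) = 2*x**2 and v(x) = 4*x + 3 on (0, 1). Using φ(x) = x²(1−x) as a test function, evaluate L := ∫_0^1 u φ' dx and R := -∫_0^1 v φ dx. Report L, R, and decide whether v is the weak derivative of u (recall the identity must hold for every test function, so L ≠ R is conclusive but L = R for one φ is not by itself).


LHS = -1/5, RHS = -9/20. No, v is not the weak derivative of u.

u(x) = 2*x**2, classical derivative u'(x) = 4*x.
φ(x) = x²(1−x), so φ'(x) = x*(2 - 3*x).
Note φ(0) = φ(1) = 0, so the boundary term u·φ vanishes.
LHS = ∫_0^1 u(x) φ'(x) dx = ∫_0^1 (-6*x^4 + 4*x^3) dx. Term by term:
  ∫_0^1 -6*x^4 dx = -6/5;  ∫_0^1 4*x^3 dx = 1.
Sum: -6/5 + 1 = -1/5.
So LHS = -1/5.
∫_0^1 v(x) φ(x) dx = ∫_0^1 (-4*x^4 + x^3 + 3*x^2) dx. Term by term:
  ∫_0^1 -4*x^4 dx = -4/5;  ∫_0^1 x^3 dx = 1/4;  ∫_0^1 3*x^2 dx = 1.
Sum: -4/5 + 1/4 + 1 = 9/20.
So RHS = -∫_0^1 v(x) φ(x) dx = -9/20.
LHS − RHS = 1/4 ≠ 0, so the identity fails.
(For a valid weak derivative the identity must hold for EVERY test function, in particular this one. The failure shows v is NOT the weak derivative of u.)
Correct weak derivative would be u'(x) = 4*x.


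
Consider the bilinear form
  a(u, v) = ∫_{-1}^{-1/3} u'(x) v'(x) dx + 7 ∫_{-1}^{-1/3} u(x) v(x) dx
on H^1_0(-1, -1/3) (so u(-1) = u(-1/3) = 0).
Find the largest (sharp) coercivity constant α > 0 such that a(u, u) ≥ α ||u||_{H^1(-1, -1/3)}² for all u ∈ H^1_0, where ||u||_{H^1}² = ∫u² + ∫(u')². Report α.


α = 1

Coercivity of a(·,·) on H^1_0(-1, -1/3) means a(u, u) ≥ α ||u||_{H^1}² for every u ∈ H^1_0.
The interval has length L = 2/3, and Poincaré/coercivity depend only on L. Here a(u, u) = ∫(u')² + (7)·∫u².
Here c = 7 ≥ 1, so a(u,u) = ∫(u')² + c∫u² ≥ ∫(u')² + ∫u² = ||u||_{H^1}², i.e. α = 1 works. No larger α is possible: a(u,u) ≥ α||u||_{H^1}² means (1−α)∫(u')² ≥ (α−c)∫u², and for the modes u_n = sin(nπ(x−x₀)/L) (x₀ the left endpoint) one has ∫u_n²/∫(u_n')² = (L/(nπ))² → 0, so a(u_n,u_n)/||u_n||_{H^1}² → 1. Hence the optimal constant is α = 1.
Therefore α = 1.


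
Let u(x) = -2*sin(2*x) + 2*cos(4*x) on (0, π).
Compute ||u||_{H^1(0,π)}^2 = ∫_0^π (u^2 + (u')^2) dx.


||u||_{H^1(0,π)}^2 = 44*π

u'(x) = -8*sin(4*x) - 4*cos(2*x).
Expand u² and (u')² and integrate term by term on (0, π), using: for integers n ≥ 1, ∫_0^π sin²(nx) dx = ∫_0^π cos²(nx) dx = π/2; for n ≠ n', ∫_0^π sin(nx)sin(n'x) dx = ∫_0^π cos(nx)cos(n'x) dx = 0; and by product-to-sum, ∫_0^π sin(nx)cos(n'x) dx = ½∫_0^π [sin((n+n')x) + sin((n−n')x)] dx, which is 0 when n+n' is even and 2n/(n²−n'²) when n+n' is odd (it need not vanish on (0, π)).
  u² squared terms: (-2)²·∫sin(2x)² dx = 4·π/2 = 2*π;  (2)²·∫cos(4x)² dx = 4·π/2 = 2*π.
  u² cross terms: 2·(-2)·(2)·∫sin(2x)·cos(4x) dx = -8·(0) = 0.
  So ∫_0^π u² dx = 2*π + 2*π + 0 = 4*π.
  (u')² squared terms: (-8)²·∫sin(4x)² dx = 64·π/2 = 32*π;  (-4)²·∫cos(2x)² dx = 16·π/2 = 8*π.
  (u')² cross terms: 2·(-8)·(-4)·∫sin(4x)·cos(2x) dx = 64·(0) = 0.
  So ∫_0^π (u')² dx = 32*π + 8*π + 0 = 40*π.
||u||_{H^1}^2 = (4*π) + (40*π) = 44*π.


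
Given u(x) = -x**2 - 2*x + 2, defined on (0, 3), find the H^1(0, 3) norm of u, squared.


||u||_{H^1}^2 = 948/5

The H^1 norm (squared) on an interval (0, L) is
  ||u||_{H^1}^2 = ∫_0^L u(x)^2 dx + ∫_0^L u'(x)^2 dx.
Compute u'(x) = -2*x - 2.
Then u(x)^2 = x**4 + 4*x**3 - 8*x + 4 and u'(x)^2 = 4*x**2 + 8*x + 4.
Integrate each monomial from 0 to 3 using ∫_0^3 c·x^n dx = c·3^(n+1)/(n+1):
  ∫_0^3 u(x)^2 dx = ∫_0^3 (x^4 + 4*x^3 - 8*x + 4) dx. Term by term:
    ∫_0^3 x^4 dx = 243/5;  ∫_0^3 4*x^3 dx = 81;  ∫_0^3 -8*x dx = -36;
    ∫_0^3 4 dx = 12.
  Sum: 243/5 + 81 − 36 + 12 = 528/5.
  ∫_0^3 u'(x)^2 dx = ∫_0^3 (4*x^2 + 8*x + 4) dx. Term by term:
    ∫_0^3 4*x^2 dx = 36;  ∫_0^3 8*x dx = 36;  ∫_0^3 4 dx = 12.
  Sum: 36 + 36 + 12 = 84.
Adding: ||u||_{H^1}^2 = 528/5 + 84 = 948/5.


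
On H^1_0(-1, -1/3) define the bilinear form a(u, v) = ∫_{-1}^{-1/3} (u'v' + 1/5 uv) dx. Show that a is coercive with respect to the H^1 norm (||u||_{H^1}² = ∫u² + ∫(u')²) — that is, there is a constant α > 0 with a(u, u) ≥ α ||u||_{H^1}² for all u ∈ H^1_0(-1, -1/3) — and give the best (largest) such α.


α = (4 + 45*π^2)/(5*(4 + 9*π^2))

Coercivity of a(·,·) on H^1_0(-1, -1/3) means a(u, u) ≥ α ||u||_{H^1}² for every u ∈ H^1_0.
The interval has length L = 2/3, and Poincaré/coercivity depend only on L. Here a(u, u) = ∫(u')² + (1/5)·∫u².
Here 0 < c = 1/5 < 1. The condition a(u,u) ≥ α||u||_{H^1}² reads (1−α)∫(u')² ≥ (α−c)∫u². Any admissible α is ≤ 1 (rapidly oscillating u have ∫u²/∫(u')² → 0), and α = 1 would force 0 ≥ (1−c)∫u², impossible since c < 1; so 1−α > 0. By the sharp Poincaré inequality on H^1_0 of an interval of length L, ∫(u')² ≥ (π/L)²∫u² with equality for the first sine mode sin(π(x−x₀)/L) (x₀ the left endpoint), so the inequality holds for all u iff (1−α)(π/L)² ≥ α − c, i.e. α ≤ ((π/L)² + c)/((π/L)² + 1) = (1 + c(L/π)²)/(1 + (L/π)²). With (π/L)² = 9*π^2/4 and c = 1/5, the largest admissible constant is α = ((π/L)² + c)/((π/L)² + 1).
Simplifying, α = (4 + 45*π^2)/(5*(4 + 9*π^2)).


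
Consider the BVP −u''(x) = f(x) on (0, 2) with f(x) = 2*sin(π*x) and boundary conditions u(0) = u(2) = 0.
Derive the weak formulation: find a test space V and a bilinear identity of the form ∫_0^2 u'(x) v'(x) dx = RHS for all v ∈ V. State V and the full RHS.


V = H^1_0(0, 2) (so v(0) = v(2) = 0); weak form: ∫_0^2 u'v' dx = ∫_0^2 (2*sin(π*x)) v dx for all v ∈ V.

Multiply both sides by a test function v and integrate from 0 to 2:
  ∫_0^2 −u''(x) v(x) dx = ∫_0^2 f(x) v(x) dx.
Integrate the LHS by parts once:
  ∫_0^2 −u'' v dx = −[u'(x) v(x)]_0^2 + ∫_0^2 u'(x) v'(x) dx.
Thus ∫_0^2 u'(x) v'(x) dx = ∫_0^2 f(x) v(x) dx + [u'(x) v(x)]_0^2.
Choose V so that boundary terms are either known or forced to vanish.
u is Dirichlet: u(0) = u(2) = 0. Let V = H^1_0(0, 2); then v(0) = v(2) = 0, and [u' v]_0^2 = 0.
Weak formulation: find u (satisfying any essential BC) such that ∫_0^2 u'(x) v'(x) dx = ∫_0^2 f v dx for all v ∈ V.
Substituting f(x) = 2*sin(π*x), the right-hand side is ∫_0^2 (2*sin(π*x)) v dx.


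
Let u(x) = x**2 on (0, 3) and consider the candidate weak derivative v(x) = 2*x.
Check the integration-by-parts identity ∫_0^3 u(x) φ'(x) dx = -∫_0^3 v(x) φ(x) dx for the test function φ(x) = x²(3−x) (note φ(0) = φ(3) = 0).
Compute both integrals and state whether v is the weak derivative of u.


LHS = -243/10, RHS = -243/10. Yes, v = u' weakly.

u(x) = x**2, classical derivative u'(x) = 2*x.
φ(x) = x²(3−x), so φ'(x) = 3*x*(2 - x).
Note φ(0) = φ(3) = 0, so the boundary term u·φ vanishes.
LHS = ∫_0^3 u(x) φ'(x) dx = ∫_0^3 (-3*x^4 + 6*x^3) dx. Term by term:
  ∫_0^3 -3*x^4 dx = -729/5;  ∫_0^3 6*x^3 dx = 243/2.
Sum: -729/5 + 243/2 = -243/10.
So LHS = -243/10.
∫_0^3 v(x) φ(x) dx = ∫_0^3 (-2*x^4 + 6*x^3) dx. Term by term:
  ∫_0^3 -2*x^4 dx = -486/5;  ∫_0^3 6*x^3 dx = 243/2.
Sum: -486/5 + 243/2 = 243/10.
So RHS = -∫_0^3 v(x) φ(x) dx = -243/10.
LHS = RHS, so the identity holds for this test φ.
Moreover u is smooth here and v(x) = u'(x) = 2*x pointwise, so the identity holds for every test function. Hence v is the weak derivative of u.


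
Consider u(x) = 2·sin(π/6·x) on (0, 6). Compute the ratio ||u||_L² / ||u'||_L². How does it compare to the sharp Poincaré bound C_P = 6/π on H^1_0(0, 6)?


||u||_L² / ||u'||_L² = 6/π = C_P.

u(x) = 2·sin(π/6·x), so u'(x) = π*cos(π*x/6)/3.
Writing u(x) = A·sin(kπx/L) with A = 2 and k = 1, use ∫_0^L sin²(kπx/L) dx = L/2 and ∫_0^L cos²(kπx/L) dx = L/2.
u² = 4·sin²(π/6·x) and (u')² = π^2/9·cos²(π/6·x), and each of sin², cos² integrates to L/2 = 3 over (0, 6).
∫_0^6 u² dx = 12, so ||u||_L² = 2*sqrt(3).
∫_0^6 (u')² dx = π^2/3, so ||u'||_L² = sqrt(3)*π/3.
Ratio ||u||_L² / ||u'||_L² = 6/π.
Sharp Poincaré constant on H^1_0(0, 6) is C_P = L/π = 6/π, achieved by sin(π/6·x).
This is the k = 1 eigenfunction (up to amplitude), so the ratio equals the sharp Poincaré constant exactly.


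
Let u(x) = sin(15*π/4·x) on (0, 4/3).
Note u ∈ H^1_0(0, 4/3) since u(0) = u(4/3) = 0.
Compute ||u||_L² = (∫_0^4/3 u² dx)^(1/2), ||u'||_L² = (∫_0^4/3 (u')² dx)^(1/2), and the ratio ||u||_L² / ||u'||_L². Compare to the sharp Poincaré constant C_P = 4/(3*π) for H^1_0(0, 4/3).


||u||_L² / ||u'||_L² = 4/(15*π) < C_P = 4/(3*π).

u(x) = sin(15*π/4·x), so u'(x) = 15*π*cos(15*π*x/4)/4.
Writing u(x) = A·sin(kπx/L) with A = 1 and k = 5, use ∫_0^L sin²(kπx/L) dx = L/2 and ∫_0^L cos²(kπx/L) dx = L/2.
u² = 1·sin²(15*π/4·x) and (u')² = 225*π^2/16·cos²(15*π/4·x), and each of sin², cos² integrates to L/2 = 2/3 over (0, 4/3).
∫_0^4/3 u² dx = 2/3, so ||u||_L² = sqrt(6)/3.
∫_0^4/3 (u')² dx = 75*π^2/8, so ||u'||_L² = 5*sqrt(6)*π/4.
Ratio ||u||_L² / ||u'||_L² = 4/(15*π).
Sharp Poincaré constant on H^1_0(0, 4/3) is C_P = L/π = 4/(3*π), achieved by sin(3*π/4·x).
This is the k = 5 harmonic; the ratio L/(kπ) is strictly less than C_P = L/π, consistent with the sharp inequality ||u||_L² ≤ C_P ||u'||_L².


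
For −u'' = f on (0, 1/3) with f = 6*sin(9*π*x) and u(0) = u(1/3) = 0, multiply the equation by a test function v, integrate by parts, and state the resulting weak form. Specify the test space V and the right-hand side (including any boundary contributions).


V = H^1_0(0, 1/3) (so v(0) = v(1/3) = 0); weak form: ∫_0^1/3 u'v' dx = ∫_0^1/3 (6*sin(9*π*x)) v dx for all v ∈ V.

Multiply both sides by a test function v and integrate from 0 to 1/3:
  ∫_0^1/3 −u''(x) v(x) dx = ∫_0^1/3 f(x) v(x) dx.
Integrate the LHS by parts once:
  ∫_0^1/3 −u'' v dx = −[u'(x) v(x)]_0^1/3 + ∫_0^1/3 u'(x) v'(x) dx.
Thus ∫_0^1/3 u'(x) v'(x) dx = ∫_0^1/3 f(x) v(x) dx + [u'(x) v(x)]_0^1/3.
Choose V so that boundary terms are either known or forced to vanish.
u is Dirichlet: u(0) = u(1/3) = 0. Let V = H^1_0(0, 1/3); then v(0) = v(1/3) = 0, and [u' v]_0^1/3 = 0.
Weak formulation: find u (satisfying any essential BC) such that ∫_0^1/3 u'(x) v'(x) dx = ∫_0^1/3 f v dx for all v ∈ V.
Substituting f(x) = 6*sin(9*π*x), the right-hand side is ∫_0^1/3 (6*sin(9*π*x)) v dx.


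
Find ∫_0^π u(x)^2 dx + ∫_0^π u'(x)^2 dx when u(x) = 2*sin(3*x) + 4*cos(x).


||u||_{H^1(0,π)}^2 = 36*π

u'(x) = -4*sin(x) + 6*cos(3*x).
Expand u² and (u')² and integrate term by term on (0, π), using: for integers n ≥ 1, ∫_0^π sin²(nx) dx = ∫_0^π cos²(nx) dx = π/2; for n ≠ n', ∫_0^π sin(nx)sin(n'x) dx = ∫_0^π cos(nx)cos(n'x) dx = 0; and by product-to-sum, ∫_0^π sin(nx)cos(n'x) dx = ½∫_0^π [sin((n+n')x) + sin((n−n')x)] dx, which is 0 when n+n' is even and 2n/(n²−n'²) when n+n' is odd (it need not vanish on (0, π)).
  u² squared terms: (2)²·∫sin(3x)² dx = 4·π/2 = 2*π;  (4)²·∫cos(x)² dx = 16·π/2 = 8*π.
  u² cross terms: 2·(2)·(4)·∫sin(3x)·cos(x) dx = 16·(0) = 0.
  So ∫_0^π u² dx = 2*π + 8*π + 0 = 10*π.
  (u')² squared terms: (-4)²·∫sin(x)² dx = 16·π/2 = 8*π;  (6)²·∫cos(3x)² dx = 36·π/2 = 18*π.
  (u')² cross terms: 2·(-4)·(6)·∫sin(x)·cos(3x) dx = -48·(0) = 0.
  So ∫_0^π (u')² dx = 8*π + 18*π + 0 = 26*π.
||u||_{H^1}^2 = (10*π) + (26*π) = 36*π.


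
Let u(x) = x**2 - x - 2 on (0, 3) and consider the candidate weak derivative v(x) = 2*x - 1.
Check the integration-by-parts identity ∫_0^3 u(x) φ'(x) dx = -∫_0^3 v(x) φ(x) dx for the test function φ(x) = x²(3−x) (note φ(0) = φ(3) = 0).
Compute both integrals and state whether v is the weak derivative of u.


LHS = -351/20, RHS = -351/20. Yes, v = u' weakly.

u(x) = x**2 - x - 2, classical derivative u'(x) = 2*x - 1.
φ(x) = x²(3−x), so φ'(x) = 3*x*(2 - x).
Note φ(0) = φ(3) = 0, so the boundary term u·φ vanishes.
LHS = ∫_0^3 u(x) φ'(x) dx = ∫_0^3 (-3*x^4 + 9*x^3 - 12*x) dx. Term by term:
  ∫_0^3 -3*x^4 dx = -729/5;  ∫_0^3 9*x^3 dx = 729/4;  ∫_0^3 -12*x dx = -54.
Sum: -729/5 + 729/4 − 54 = -351/20.
So LHS = -351/20.
∫_0^3 v(x) φ(x) dx = ∫_0^3 (-2*x^4 + 7*x^3 - 3*x^2) dx. Term by term:
  ∫_0^3 -2*x^4 dx = -486/5;  ∫_0^3 7*x^3 dx = 567/4;  ∫_0^3 -3*x^2 dx = -27.
Sum: -486/5 + 567/4 − 27 = 351/20.
So RHS = -∫_0^3 v(x) φ(x) dx = -351/20.
LHS = RHS, so the identity holds for this test φ.
Moreover u is smooth here and v(x) = u'(x) = 2*x - 1 pointwise, so the identity holds for every test function. Hence v is the weak derivative of u.


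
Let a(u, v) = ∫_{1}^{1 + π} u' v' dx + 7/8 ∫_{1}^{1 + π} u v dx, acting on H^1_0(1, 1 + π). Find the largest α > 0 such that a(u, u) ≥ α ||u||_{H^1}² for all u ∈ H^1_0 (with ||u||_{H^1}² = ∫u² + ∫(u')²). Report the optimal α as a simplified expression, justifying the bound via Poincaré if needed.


α = 15/16

Coercivity of a(·,·) on H^1_0(1, 1 + π) means a(u, u) ≥ α ||u||_{H^1}² for every u ∈ H^1_0.
The interval has length L = π, and Poincaré/coercivity depend only on L. Here a(u, u) = ∫(u')² + (7/8)·∫u².
Here 0 < c = 7/8 < 1. The condition a(u,u) ≥ α||u||_{H^1}² reads (1−α)∫(u')² ≥ (α−c)∫u². Any admissible α is ≤ 1 (rapidly oscillating u have ∫u²/∫(u')² → 0), and α = 1 would force 0 ≥ (1−c)∫u², impossible since c < 1; so 1−α > 0. By the sharp Poincaré inequality on H^1_0 of an interval of length L, ∫(u')² ≥ (π/L)²∫u² with equality for the first sine mode sin(π(x−x₀)/L) (x₀ the left endpoint), so the inequality holds for all u iff (1−α)(π/L)² ≥ α − c, i.e. α ≤ ((π/L)² + c)/((π/L)² + 1) = (1 + c(L/π)²)/(1 + (L/π)²). With (π/L)² = 1 and c = 7/8, the largest admissible constant is α = ((π/L)² + c)/((π/L)² + 1).
Simplifying, α = 15/16.


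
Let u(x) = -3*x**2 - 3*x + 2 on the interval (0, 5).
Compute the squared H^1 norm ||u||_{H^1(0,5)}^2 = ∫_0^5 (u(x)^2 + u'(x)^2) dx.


||u||_{H^1}^2 = 20355/2

The H^1 norm (squared) on an interval (0, L) is
  ||u||_{H^1}^2 = ∫_0^L u(x)^2 dx + ∫_0^L u'(x)^2 dx.
Compute u'(x) = -6*x - 3.
Then u(x)^2 = 9*x**4 + 18*x**3 - 3*x**2 - 12*x + 4 and u'(x)^2 = 36*x**2 + 36*x + 9.
Integrate each monomial from 0 to 5 using ∫_0^5 c·x^n dx = c·5^(n+1)/(n+1):
  ∫_0^5 u(x)^2 dx = ∫_0^5 (9*x^4 + 18*x^3 - 3*x^2 - 12*x + 4) dx. Term by term:
    ∫_0^5 9*x^4 dx = 5625;  ∫_0^5 18*x^3 dx = 5625/2;  ∫_0^5 -3*x^2 dx = -125;
    ∫_0^5 -12*x dx = -150;  ∫_0^5 4 dx = 20.
  Sum: 5625 + 5625/2 − 125 − 150 + 20 = 16365/2.
  ∫_0^5 u'(x)^2 dx = ∫_0^5 (36*x^2 + 36*x + 9) dx. Term by term:
    ∫_0^5 36*x^2 dx = 1500;  ∫_0^5 36*x dx = 450;  ∫_0^5 9 dx = 45.
  Sum: 1500 + 450 + 45 = 1995.
Adding: ||u||_{H^1}^2 = 16365/2 + 1995 = 20355/2.


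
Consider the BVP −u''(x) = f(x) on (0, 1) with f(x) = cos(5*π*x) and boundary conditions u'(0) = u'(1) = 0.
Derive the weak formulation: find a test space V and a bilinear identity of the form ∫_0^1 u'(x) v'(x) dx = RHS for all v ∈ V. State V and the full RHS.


V = H^1(0, 1) (no boundary constraint on v; u is determined up to an additive constant); weak form: ∫_0^1 u'v' dx = ∫_0^1 (cos(5*π*x)) v dx for all v ∈ V.

Multiply both sides by a test function v and integrate from 0 to 1:
  ∫_0^1 −u''(x) v(x) dx = ∫_0^1 f(x) v(x) dx.
Integrate the LHS by parts once:
  ∫_0^1 −u'' v dx = −[u'(x) v(x)]_0^1 + ∫_0^1 u'(x) v'(x) dx.
Thus ∫_0^1 u'(x) v'(x) dx = ∫_0^1 f(x) v(x) dx + [u'(x) v(x)]_0^1.
Choose V so that boundary terms are either known or forced to vanish.
u has homogeneous Neumann: u'(0) = u'(1) = 0. So [u' v]_0^1 = 0·v(1) − 0·v(0) = 0 for any v; take V = H^1(0, 1).
Weak formulation: find u (satisfying any essential BC) such that ∫_0^1 u'(x) v'(x) dx = ∫_0^1 f v dx for all v ∈ V (homogeneous Neumann, so boundary terms vanish).
Substituting f(x) = cos(5*π*x), the right-hand side is ∫_0^1 (cos(5*π*x)) v dx.
Compatibility check (pure Neumann): taking v ≡ 1 ∈ V gives 0 = ∫_0^1 f dx + (0) − (0), i.e. ∫_0^1 f dx must equal u'(0) − u'(1) = 0. Indeed ∫_0^1 (cos(5*π*x)) dx = 0, so the data are compatible. The solution is then unique only up to an additive constant (fix it e.g. by requiring ∫_0^1 u dx = 0).


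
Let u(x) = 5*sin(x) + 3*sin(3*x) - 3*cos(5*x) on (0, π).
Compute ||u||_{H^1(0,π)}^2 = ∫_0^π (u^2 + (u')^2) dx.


||u||_{H^1(0,π)}^2 = 187*π

u'(x) = 15*sin(5*x) + 5*cos(x) + 9*cos(3*x).
Expand u² and (u')² and integrate term by term on (0, π), using: for integers n ≥ 1, ∫_0^π sin²(nx) dx = ∫_0^π cos²(nx) dx = π/2; for n ≠ n', ∫_0^π sin(nx)sin(n'x) dx = ∫_0^π cos(nx)cos(n'x) dx = 0; and by product-to-sum, ∫_0^π sin(nx)cos(n'x) dx = ½∫_0^π [sin((n+n')x) + sin((n−n')x)] dx, which is 0 when n+n' is even and 2n/(n²−n'²) when n+n' is odd (it need not vanish on (0, π)).
  u² squared terms: (-3)²·∫cos(5x)² dx = 9·π/2 = 9*π/2;  (3)²·∫sin(3x)² dx = 9·π/2 = 9*π/2;  (5)²·∫sin(x)² dx = 25·π/2 = 25*π/2.
  u² cross terms: 2·(-3)·(3)·∫cos(5x)·sin(3x) dx = -18·(0) = 0;  2·(-3)·(5)·∫cos(5x)·sin(x) dx = -30·(0) = 0;  2·(3)·(5)·∫sin(3x)·sin(x) dx = 30·(0) = 0.
  So ∫_0^π u² dx = 9*π/2 + 9*π/2 + 25*π/2 + 0 + 0 + 0 = 43*π/2.
  (u')² squared terms: (5)²·∫cos(x)² dx = 25·π/2 = 25*π/2;  (9)²·∫cos(3x)² dx = 81·π/2 = 81*π/2;  (15)²·∫sin(5x)² dx = 225·π/2 = 225*π/2.
  (u')² cross terms: 2·(5)·(9)·∫cos(x)·cos(3x) dx = 90·(0) = 0;  2·(5)·(15)·∫cos(x)·sin(5x) dx = 150·(0) = 0;  2·(9)·(15)·∫cos(3x)·sin(5x) dx = 270·(0) = 0.
  So ∫_0^π (u')² dx = 25*π/2 + 81*π/2 + 225*π/2 + 0 + 0 + 0 = 331*π/2.
||u||_{H^1}^2 = (43*π/2) + (331*π/2) = 187*π.


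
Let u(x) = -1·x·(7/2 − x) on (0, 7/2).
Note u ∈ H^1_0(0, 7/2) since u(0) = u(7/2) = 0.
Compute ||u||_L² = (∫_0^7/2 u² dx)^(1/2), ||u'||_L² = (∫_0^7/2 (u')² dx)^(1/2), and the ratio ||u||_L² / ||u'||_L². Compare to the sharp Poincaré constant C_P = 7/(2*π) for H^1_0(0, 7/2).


||u||_L² / ||u'||_L² = 7*sqrt(10)/20 < C_P = 7/(2*π).

u(x) = -1·x·(7/2 − x), so u'(x) = 2*x - 7/2.
u(x) = -1·x·(7/2 − x) vanishes at x = 0 and x = 7/2, so u ∈ H^1_0(0, 7/2). Differentiate via the product rule and integrate the resulting polynomials term by term.
  ∫_0^7/2 u² dx = ∫_0^7/2 (x^4 - 7*x^3 + 49*x^2/4) dx. Term by term:
    ∫_0^7/2 x^4 dx = 16807/160;  ∫_0^7/2 -7*x^3 dx = -16807/64;  ∫_0^7/2 49*x^2/4 dx = 16807/96.
  Sum: 16807/160 − 16807/64 + 16807/96 = 16807/960.
  ∫_0^7/2 (u')² dx = ∫_0^7/2 (4*x^2 - 14*x + 49/4) dx. Term by term:
    ∫_0^7/2 4*x^2 dx = 343/6;  ∫_0^7/2 -14*x dx = -343/4;  ∫_0^7/2 49/4 dx = 343/8.
  Sum: 343/6 − 343/4 + 343/8 = 343/24.
∫_0^7/2 u² dx = 16807/960, so ||u||_L² = 49*sqrt(105)/120.
∫_0^7/2 (u')² dx = 343/24, so ||u'||_L² = 7*sqrt(42)/12.
Ratio ||u||_L² / ||u'||_L² = 7*sqrt(10)/20.
Sharp Poincaré constant on H^1_0(0, 7/2) is C_P = L/π = 7/(2*π), achieved by sin(2*π/7·x).
A polynomial bump cannot attain the sharp Poincaré constant (only the first sine eigenfunction does), so the ratio is strictly less than C_P, consistent with ||u||_L² ≤ C_P ||u'||_L².


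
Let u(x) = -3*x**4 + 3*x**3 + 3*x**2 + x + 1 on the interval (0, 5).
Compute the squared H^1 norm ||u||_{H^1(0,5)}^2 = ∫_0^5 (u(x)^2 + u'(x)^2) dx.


||u||_{H^1}^2 = 170825915/84

The H^1 norm (squared) on an interval (0, L) is
  ||u||_{H^1}^2 = ∫_0^L u(x)^2 dx + ∫_0^L u'(x)^2 dx.
Compute u'(x) = -12*x**3 + 9*x**2 + 6*x + 1.
Then u(x)^2 = 9*x**8 - 18*x**7 - 9*x**6 + 12*x**5 + 9*x**4 + 12*x**3 + 7*x**2 + 2*x + 1 and u'(x)^2 = 144*x**6 - 216*x**5 - 63*x**4 + 84*x**3 + 54*x**2 + 12*x + 1.
Integrate each monomial from 0 to 5 using ∫_0^5 c·x^n dx = c·5^(n+1)/(n+1):
  ∫_0^5 u(x)^2 dx = ∫_0^5 (9*x^8 - 18*x^7 - 9*x^6 + 12*x^5 + 9*x^4 + 12*x^3 + 7*x^2 + 2*x + 1) dx. Term by term:
    ∫_0^5 9*x^8 dx = 1953125;  ∫_0^5 -18*x^7 dx = -3515625/4;  ∫_0^5 -9*x^6 dx = -703125/7;
    ∫_0^5 12*x^5 dx = 31250;  ∫_0^5 9*x^4 dx = 5625;  ∫_0^5 12*x^3 dx = 1875;
    ∫_0^5 7*x^2 dx = 875/3;  ∫_0^5 2*x dx = 25;  ∫_0^5 1 dx = 5.
  Sum: 1953125 − 3515625/4 − 703125/7 + 31250 + 5625 + 1875 + 875/3 + 25 + 5 = 85078895/84.
  ∫_0^5 u'(x)^2 dx = ∫_0^5 (144*x^6 - 216*x^5 - 63*x^4 + 84*x^3 + 54*x^2 + 12*x + 1) dx. Term by term:
    ∫_0^5 144*x^6 dx = 11250000/7;  ∫_0^5 -216*x^5 dx = -562500;  ∫_0^5 -63*x^4 dx = -39375;
    ∫_0^5 84*x^3 dx = 13125;  ∫_0^5 54*x^2 dx = 2250;  ∫_0^5 12*x dx = 150;
    ∫_0^5 1 dx = 5.
  Sum: 11250000/7 − 562500 − 39375 + 13125 + 2250 + 150 + 5 = 7145585/7.
Adding: ||u||_{H^1}^2 = 85078895/84 + 7145585/7 = 170825915/84.


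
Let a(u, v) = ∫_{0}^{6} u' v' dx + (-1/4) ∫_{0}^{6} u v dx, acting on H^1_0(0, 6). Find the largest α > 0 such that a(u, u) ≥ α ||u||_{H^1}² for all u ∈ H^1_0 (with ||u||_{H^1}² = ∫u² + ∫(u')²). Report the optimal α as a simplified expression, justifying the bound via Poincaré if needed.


α = (-9 + π^2)/(π^2 + 36)

Coercivity of a(·,·) on H^1_0(0, 6) means a(u, u) ≥ α ||u||_{H^1}² for every u ∈ H^1_0.
The interval has length L = 6, and Poincaré/coercivity depend only on L. Here a(u, u) = ∫(u')² + (-1/4)·∫u².
Here c = -1/4 < 0 with |c| < (π/L)² = π^2/36, so coercivity still holds. The condition a(u,u) ≥ α||u||_{H^1}² reads (1−α)∫(u')² ≥ (α−c)∫u². Any admissible α is ≤ 1 (rapidly oscillating u have ∫u²/∫(u')² → 0), and α = 1 would force 0 ≥ (1−c)∫u², impossible since c < 1; so 1−α > 0. By the sharp Poincaré inequality on H^1_0 of an interval of length L, ∫(u')² ≥ (π/L)²∫u² with equality for the first sine mode sin(π(x−x₀)/L) (x₀ the left endpoint), so the inequality holds for all u iff (1−α)(π/L)² ≥ α − c, i.e. α ≤ ((π/L)² + c)/((π/L)² + 1) = (1 + c(L/π)²)/(1 + (L/π)²). (Direct route, valid since c ≤ 0: Poincaré gives c∫u² ≥ c(L/π)²∫(u')², so a(u,u) ≥ (1 + c(L/π)²)∫(u')², while ||u||_{H^1}² ≤ (1 + (L/π)²)∫(u')²; dividing yields the same α.) With (π/L)² = π^2/36 and c = -1/4, the largest admissible constant is α = ((π/L)² + c)/((π/L)² + 1).
Simplifying, α = (-9 + π^2)/(π^2 + 36).
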